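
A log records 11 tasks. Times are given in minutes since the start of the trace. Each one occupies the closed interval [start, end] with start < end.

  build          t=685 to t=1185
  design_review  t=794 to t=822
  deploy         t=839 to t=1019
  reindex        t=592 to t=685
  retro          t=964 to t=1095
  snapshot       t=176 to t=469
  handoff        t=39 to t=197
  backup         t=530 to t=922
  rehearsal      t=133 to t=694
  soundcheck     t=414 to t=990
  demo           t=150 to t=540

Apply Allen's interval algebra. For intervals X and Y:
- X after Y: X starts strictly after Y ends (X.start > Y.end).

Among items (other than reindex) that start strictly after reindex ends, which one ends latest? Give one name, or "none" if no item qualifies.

retro

Target reindex = [t=592, t=685].
backup [t=530, t=922] → contains → excluded.
build [t=685, t=1185] → met-by → excluded.
demo [t=150, t=540] → before → excluded.
deploy [t=839, t=1019] → after → candidate.
design_review [t=794, t=822] → after → candidate.
handoff [t=39, t=197] → before → excluded.
rehearsal [t=133, t=694] → contains → excluded.
retro [t=964, t=1095] → after → candidate.
snapshot [t=176, t=469] → before → excluded.
soundcheck [t=414, t=990] → contains → excluded.
Among candidates, latest end is t=1095 → retro.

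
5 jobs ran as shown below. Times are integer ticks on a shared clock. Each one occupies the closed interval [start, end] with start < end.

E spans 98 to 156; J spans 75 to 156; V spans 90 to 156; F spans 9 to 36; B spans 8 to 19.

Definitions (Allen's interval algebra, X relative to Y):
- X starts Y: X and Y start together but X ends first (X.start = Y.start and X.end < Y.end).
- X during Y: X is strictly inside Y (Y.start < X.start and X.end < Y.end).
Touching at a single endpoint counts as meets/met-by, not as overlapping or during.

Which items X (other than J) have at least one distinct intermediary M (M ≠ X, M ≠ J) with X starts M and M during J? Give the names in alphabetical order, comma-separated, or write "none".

Target J = [75, 156].
Intermediaries M with M during J: none.
Union: none.

none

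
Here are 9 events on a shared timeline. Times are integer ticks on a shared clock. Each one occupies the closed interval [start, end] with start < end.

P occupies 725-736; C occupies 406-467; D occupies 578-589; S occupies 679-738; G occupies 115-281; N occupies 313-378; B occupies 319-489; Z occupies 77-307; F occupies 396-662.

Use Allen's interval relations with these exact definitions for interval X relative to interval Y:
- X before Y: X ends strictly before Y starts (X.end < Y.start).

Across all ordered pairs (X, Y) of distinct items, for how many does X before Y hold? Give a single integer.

29

Checking all 72 ordered pairs for relation 'before'; matching pairs in alphabetical order:
(B, D): B before D ✓
(B, P): B before P ✓
(B, S): B before S ✓
(C, D): C before D ✓
(C, P): C before P ✓
(C, S): C before S ✓
(D, P): D before P ✓
(D, S): D before S ✓
(F, P): F before P ✓
(F, S): F before S ✓
(G, B): G before B ✓
(G, C): G before C ✓
(G, D): G before D ✓
(G, F): G before F ✓
(G, N): G before N ✓
(G, P): G before P ✓
(G, S): G before S ✓
(N, C): N before C ✓
(N, D): N before D ✓
(N, F): N before F ✓
(N, P): N before P ✓
(N, S): N before S ✓
(Z, B): Z before B ✓
(Z, C): Z before C ✓
... plus 5 further pairs not listed.
Count: 29.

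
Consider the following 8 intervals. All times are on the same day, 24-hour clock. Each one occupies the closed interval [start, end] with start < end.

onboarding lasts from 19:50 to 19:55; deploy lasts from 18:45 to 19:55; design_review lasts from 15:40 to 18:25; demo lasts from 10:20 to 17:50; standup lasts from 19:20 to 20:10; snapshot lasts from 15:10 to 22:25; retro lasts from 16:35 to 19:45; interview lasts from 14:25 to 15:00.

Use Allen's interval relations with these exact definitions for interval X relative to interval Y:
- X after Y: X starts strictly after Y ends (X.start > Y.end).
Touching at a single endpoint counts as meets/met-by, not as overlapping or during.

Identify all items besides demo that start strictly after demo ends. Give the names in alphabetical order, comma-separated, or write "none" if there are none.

Target demo = [10:20, 17:50].
deploy [18:45, 19:55] → after → yes.
design_review [15:40, 18:25] → overlapped-by → no.
interview [14:25, 15:00] → during → no.
onboarding [19:50, 19:55] → after → yes.
retro [16:35, 19:45] → overlapped-by → no.
snapshot [15:10, 22:25] → overlapped-by → no.
standup [19:20, 20:10] → after → yes.
Result: deploy, onboarding, standup.

deploy, onboarding, standup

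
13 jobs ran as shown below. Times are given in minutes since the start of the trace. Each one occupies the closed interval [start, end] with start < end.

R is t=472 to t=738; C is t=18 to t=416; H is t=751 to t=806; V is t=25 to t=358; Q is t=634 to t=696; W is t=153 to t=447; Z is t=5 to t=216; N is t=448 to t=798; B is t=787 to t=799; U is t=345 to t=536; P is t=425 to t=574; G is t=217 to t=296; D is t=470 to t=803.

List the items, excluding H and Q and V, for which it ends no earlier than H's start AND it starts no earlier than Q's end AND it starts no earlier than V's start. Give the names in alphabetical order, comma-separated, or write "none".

B

Conditions: its end is no earlier than H's start (X.end >= t=751) AND its start is no earlier than Q's end (X.start >= t=696) AND its start is no earlier than V's start (X.start >= t=25).
B: end t=799 >= t=751? ✓; start t=787 >= t=696? ✓; start t=787 >= t=25? ✓ → yes.
C: end t=416 >= t=751? ✗; start t=18 >= t=696? ✗; start t=18 >= t=25? ✗ → no.
D: end t=803 >= t=751? ✓; start t=470 >= t=696? ✗; start t=470 >= t=25? ✓ → no.
G: end t=296 >= t=751? ✗; start t=217 >= t=696? ✗; start t=217 >= t=25? ✓ → no.
N: end t=798 >= t=751? ✓; start t=448 >= t=696? ✗; start t=448 >= t=25? ✓ → no.
P: end t=574 >= t=751? ✗; start t=425 >= t=696? ✗; start t=425 >= t=25? ✓ → no.
R: end t=738 >= t=751? ✗; start t=472 >= t=696? ✗; start t=472 >= t=25? ✓ → no.
U: end t=536 >= t=751? ✗; start t=345 >= t=696? ✗; start t=345 >= t=25? ✓ → no.
W: end t=447 >= t=751? ✗; start t=153 >= t=696? ✗; start t=153 >= t=25? ✓ → no.
Z: end t=216 >= t=751? ✗; start t=5 >= t=696? ✗; start t=5 >= t=25? ✗ → no.
Result: B.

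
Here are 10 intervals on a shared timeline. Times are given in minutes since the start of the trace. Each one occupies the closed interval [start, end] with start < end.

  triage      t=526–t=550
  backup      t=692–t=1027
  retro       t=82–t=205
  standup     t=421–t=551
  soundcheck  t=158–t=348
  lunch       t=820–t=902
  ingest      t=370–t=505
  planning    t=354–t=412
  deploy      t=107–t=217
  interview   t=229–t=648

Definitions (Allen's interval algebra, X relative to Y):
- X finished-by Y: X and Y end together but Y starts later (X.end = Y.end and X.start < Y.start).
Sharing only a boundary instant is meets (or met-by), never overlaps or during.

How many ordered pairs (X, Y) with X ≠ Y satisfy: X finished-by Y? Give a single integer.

0

Checking all 90 ordered pairs for relation 'finished-by'; matching pairs in alphabetical order:
No pair satisfies it.
Count: 0.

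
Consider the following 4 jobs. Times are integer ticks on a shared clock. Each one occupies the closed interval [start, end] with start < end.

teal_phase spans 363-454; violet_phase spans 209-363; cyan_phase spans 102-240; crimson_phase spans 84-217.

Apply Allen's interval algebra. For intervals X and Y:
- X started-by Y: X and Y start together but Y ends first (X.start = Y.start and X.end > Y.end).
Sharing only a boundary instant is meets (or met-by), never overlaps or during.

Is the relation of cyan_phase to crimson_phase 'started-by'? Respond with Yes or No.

cyan_phase = [102, 240], crimson_phase = [84, 217].
Actual relation of cyan_phase to crimson_phase: overlapped-by.
Asked whether 'started-by' holds → No.

No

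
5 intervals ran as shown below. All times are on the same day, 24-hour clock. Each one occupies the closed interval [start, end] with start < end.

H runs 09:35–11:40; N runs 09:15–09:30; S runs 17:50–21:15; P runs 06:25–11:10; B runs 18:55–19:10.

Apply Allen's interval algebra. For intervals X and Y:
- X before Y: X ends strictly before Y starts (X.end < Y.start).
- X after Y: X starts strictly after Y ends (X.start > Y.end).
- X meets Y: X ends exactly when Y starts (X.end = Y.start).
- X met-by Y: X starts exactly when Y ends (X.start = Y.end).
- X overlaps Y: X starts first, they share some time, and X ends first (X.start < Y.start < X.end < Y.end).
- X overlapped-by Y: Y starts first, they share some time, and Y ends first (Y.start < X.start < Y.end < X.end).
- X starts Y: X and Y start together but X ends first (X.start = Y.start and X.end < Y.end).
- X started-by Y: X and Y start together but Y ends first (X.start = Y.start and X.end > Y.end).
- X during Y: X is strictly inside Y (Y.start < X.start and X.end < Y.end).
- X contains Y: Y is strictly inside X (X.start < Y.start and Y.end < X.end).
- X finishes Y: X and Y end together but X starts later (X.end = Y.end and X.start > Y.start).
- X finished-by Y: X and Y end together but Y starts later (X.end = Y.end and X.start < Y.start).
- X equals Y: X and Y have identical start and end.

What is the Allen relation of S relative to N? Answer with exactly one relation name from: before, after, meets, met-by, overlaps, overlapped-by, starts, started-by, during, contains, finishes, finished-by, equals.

S = [17:50, 21:15]; N = [09:15, 09:30].
Compare endpoints: S.start > N.start, S.start > N.end, S.end > N.start, S.end > N.end.
That pattern is 'after'.

after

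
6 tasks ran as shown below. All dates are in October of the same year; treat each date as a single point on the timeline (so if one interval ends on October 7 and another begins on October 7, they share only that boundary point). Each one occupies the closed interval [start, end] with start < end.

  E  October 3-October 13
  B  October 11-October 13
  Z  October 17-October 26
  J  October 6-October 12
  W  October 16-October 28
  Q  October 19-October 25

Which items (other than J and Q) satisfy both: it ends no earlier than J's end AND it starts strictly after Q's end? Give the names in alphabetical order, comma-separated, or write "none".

Conditions: its end is no earlier than J's end (X.end >= October 12) AND its start is strictly after Q's end (X.start > October 25).
B: end October 13 >= October 12? ✓; start October 11 > October 25? ✗ → no.
E: end October 13 >= October 12? ✓; start October 3 > October 25? ✗ → no.
W: end October 28 >= October 12? ✓; start October 16 > October 25? ✗ → no.
Z: end October 26 >= October 12? ✓; start October 17 > October 25? ✗ → no.
Result: none.

none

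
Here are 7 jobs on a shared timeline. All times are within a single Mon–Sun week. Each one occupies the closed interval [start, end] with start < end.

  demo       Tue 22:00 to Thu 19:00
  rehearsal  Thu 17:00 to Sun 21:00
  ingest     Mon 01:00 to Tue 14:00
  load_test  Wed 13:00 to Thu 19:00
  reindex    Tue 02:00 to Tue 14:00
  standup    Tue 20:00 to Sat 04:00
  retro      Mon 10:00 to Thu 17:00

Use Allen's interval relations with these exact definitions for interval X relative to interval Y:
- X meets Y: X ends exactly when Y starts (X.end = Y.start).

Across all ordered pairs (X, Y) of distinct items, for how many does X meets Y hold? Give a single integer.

1

Checking all 42 ordered pairs for relation 'meets'; matching pairs in alphabetical order:
(retro, rehearsal): retro meets rehearsal ✓
Count: 1.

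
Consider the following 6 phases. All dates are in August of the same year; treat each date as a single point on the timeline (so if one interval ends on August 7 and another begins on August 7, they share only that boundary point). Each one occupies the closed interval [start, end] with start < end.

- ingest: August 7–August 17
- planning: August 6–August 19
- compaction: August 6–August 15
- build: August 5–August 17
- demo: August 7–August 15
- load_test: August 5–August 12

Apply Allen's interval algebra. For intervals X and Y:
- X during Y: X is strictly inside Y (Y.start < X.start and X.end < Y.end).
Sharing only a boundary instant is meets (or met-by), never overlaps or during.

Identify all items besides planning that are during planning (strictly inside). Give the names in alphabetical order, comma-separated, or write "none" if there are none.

Target planning = [August 6, August 19].
build [August 5, August 17] → overlaps → no.
compaction [August 6, August 15] → starts → no.
demo [August 7, August 15] → during → yes.
ingest [August 7, August 17] → during → yes.
load_test [August 5, August 12] → overlaps → no.
Result: demo, ingest.

demo, ingest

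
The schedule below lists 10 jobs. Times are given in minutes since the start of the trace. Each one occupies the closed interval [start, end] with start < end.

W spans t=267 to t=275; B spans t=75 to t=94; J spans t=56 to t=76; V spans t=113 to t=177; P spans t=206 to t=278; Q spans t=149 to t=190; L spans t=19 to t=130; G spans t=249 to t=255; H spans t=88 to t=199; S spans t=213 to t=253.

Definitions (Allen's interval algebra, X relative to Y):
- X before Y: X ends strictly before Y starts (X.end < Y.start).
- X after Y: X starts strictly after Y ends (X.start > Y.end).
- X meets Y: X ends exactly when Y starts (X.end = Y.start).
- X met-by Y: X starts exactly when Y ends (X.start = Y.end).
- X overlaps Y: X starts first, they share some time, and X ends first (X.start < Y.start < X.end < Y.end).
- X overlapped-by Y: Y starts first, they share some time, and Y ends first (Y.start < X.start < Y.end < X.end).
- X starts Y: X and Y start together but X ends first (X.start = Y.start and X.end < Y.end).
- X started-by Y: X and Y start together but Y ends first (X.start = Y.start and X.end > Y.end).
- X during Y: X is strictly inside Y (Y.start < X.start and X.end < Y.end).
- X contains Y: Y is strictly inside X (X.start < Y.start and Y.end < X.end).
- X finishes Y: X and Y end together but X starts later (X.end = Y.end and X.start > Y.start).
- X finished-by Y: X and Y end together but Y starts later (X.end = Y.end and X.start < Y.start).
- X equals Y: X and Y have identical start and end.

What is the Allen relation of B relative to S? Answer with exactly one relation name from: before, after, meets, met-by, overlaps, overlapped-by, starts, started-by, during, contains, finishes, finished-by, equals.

before

B = [t=75, t=94]; S = [t=213, t=253].
Compare endpoints: B.start < S.start, B.start < S.end, B.end < S.start, B.end < S.end.
That pattern is 'before'.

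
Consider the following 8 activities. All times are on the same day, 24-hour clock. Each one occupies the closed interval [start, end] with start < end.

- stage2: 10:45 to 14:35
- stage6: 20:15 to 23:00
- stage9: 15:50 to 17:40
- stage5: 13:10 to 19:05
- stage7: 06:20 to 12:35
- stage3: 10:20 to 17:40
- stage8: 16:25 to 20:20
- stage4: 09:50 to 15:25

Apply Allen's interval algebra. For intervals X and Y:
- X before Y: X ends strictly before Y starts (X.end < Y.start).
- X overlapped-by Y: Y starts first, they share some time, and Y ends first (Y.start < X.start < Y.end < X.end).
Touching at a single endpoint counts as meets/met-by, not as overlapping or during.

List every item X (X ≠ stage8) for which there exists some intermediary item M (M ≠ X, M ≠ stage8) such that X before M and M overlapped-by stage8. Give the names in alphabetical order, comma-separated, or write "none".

stage2, stage3, stage4, stage5, stage7, stage9

Target stage8 = [16:25, 20:20].
Intermediaries M with M overlapped-by stage8: stage6.
Via stage6 — items with X before stage6: stage2, stage3, stage4, stage5, stage7, stage9.
Union: stage2, stage3, stage4, stage5, stage7, stage9.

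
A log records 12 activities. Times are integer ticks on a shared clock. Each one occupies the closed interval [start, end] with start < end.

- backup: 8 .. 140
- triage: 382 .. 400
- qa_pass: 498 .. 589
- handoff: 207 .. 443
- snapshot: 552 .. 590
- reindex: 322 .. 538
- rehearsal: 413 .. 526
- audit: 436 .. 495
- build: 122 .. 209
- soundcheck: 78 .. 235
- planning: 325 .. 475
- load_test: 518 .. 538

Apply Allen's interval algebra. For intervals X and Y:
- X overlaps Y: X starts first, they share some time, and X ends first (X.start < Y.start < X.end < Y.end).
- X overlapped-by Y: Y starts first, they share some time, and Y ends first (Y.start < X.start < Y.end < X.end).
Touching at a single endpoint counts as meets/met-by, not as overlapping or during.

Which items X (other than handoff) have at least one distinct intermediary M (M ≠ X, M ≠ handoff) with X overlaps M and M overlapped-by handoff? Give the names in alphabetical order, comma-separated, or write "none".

planning

Target handoff = [207, 443].
Intermediaries M with M overlapped-by handoff: audit, planning, rehearsal, reindex.
Via audit — items with X overlaps audit: planning.
Via planning — items with X overlaps planning: none.
Via rehearsal — items with X overlaps rehearsal: planning.
Via reindex — items with X overlaps reindex: none.
Union: planning.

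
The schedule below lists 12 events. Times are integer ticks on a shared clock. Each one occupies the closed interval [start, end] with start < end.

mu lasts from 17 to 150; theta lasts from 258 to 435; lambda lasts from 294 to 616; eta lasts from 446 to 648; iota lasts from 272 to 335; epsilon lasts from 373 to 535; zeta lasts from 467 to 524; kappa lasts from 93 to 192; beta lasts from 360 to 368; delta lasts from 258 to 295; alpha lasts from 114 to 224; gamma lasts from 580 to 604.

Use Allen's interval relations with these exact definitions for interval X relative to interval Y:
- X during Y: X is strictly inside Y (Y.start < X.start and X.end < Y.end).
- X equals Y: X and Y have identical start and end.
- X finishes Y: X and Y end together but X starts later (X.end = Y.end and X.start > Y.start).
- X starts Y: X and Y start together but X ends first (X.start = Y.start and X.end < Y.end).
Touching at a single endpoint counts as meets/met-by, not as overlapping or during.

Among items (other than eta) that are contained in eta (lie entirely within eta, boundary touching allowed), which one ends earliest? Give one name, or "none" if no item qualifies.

Target eta = [446, 648].
alpha [114, 224] → before → excluded.
beta [360, 368] → before → excluded.
delta [258, 295] → before → excluded.
epsilon [373, 535] → overlaps → excluded.
gamma [580, 604] → during → candidate.
iota [272, 335] → before → excluded.
kappa [93, 192] → before → excluded.
lambda [294, 616] → overlaps → excluded.
mu [17, 150] → before → excluded.
theta [258, 435] → before → excluded.
zeta [467, 524] → during → candidate.
Among candidates, earliest end is 524 → zeta.

zeta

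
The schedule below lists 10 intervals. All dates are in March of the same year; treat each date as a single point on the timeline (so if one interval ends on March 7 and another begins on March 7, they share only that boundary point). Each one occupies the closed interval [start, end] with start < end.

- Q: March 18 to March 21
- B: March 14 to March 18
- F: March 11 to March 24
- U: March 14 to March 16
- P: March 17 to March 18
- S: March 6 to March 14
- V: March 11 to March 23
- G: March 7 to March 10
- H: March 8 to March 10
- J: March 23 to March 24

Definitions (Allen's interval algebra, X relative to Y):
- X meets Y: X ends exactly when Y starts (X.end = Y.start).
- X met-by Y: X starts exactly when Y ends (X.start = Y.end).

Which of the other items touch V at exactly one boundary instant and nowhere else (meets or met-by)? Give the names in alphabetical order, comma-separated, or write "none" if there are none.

J

Target V = [March 11, March 23].
B [March 14, March 18] → during → no.
F [March 11, March 24] → started-by → no.
G [March 7, March 10] → before → no.
H [March 8, March 10] → before → no.
J [March 23, March 24] → met-by → yes.
P [March 17, March 18] → during → no.
Q [March 18, March 21] → during → no.
S [March 6, March 14] → overlaps → no.
U [March 14, March 16] → during → no.
Result: J.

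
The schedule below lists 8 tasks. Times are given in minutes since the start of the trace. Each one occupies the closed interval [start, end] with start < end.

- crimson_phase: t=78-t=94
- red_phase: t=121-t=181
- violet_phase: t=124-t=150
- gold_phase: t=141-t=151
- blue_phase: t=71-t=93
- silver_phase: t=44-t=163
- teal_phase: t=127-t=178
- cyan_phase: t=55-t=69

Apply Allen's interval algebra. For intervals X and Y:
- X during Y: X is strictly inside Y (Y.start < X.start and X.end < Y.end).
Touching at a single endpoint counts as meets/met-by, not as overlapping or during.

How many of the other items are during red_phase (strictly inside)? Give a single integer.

3

Target red_phase = [t=121, t=181].
blue_phase [t=71, t=93] → before → no.
crimson_phase [t=78, t=94] → before → no.
cyan_phase [t=55, t=69] → before → no.
gold_phase [t=141, t=151] → during → counts.
silver_phase [t=44, t=163] → overlaps → no.
teal_phase [t=127, t=178] → during → counts.
violet_phase [t=124, t=150] → during → counts.
Total: 3.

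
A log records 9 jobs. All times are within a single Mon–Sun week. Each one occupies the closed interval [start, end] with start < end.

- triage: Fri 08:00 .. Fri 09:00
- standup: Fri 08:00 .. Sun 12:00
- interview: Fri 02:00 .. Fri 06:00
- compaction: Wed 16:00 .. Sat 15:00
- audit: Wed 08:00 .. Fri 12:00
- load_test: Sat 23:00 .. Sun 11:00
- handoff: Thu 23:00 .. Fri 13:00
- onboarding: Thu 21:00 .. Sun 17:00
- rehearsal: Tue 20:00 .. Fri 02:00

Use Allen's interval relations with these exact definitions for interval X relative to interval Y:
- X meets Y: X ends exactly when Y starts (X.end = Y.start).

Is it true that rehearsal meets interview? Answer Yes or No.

rehearsal = [Tue 20:00, Fri 02:00], interview = [Fri 02:00, Fri 06:00].
Actual relation of rehearsal to interview: meets.
Asked whether 'meets' holds → Yes.

Yes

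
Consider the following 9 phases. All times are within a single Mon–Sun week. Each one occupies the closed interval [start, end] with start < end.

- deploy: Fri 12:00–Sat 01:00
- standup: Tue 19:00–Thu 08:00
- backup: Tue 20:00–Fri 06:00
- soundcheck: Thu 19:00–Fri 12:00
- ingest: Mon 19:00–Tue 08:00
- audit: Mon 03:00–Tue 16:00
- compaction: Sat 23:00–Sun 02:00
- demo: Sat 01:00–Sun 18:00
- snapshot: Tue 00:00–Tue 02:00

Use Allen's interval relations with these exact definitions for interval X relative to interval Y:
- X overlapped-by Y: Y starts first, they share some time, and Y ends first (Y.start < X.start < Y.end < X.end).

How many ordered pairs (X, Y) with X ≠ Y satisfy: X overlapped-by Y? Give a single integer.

Checking all 72 ordered pairs for relation 'overlapped-by'; matching pairs in alphabetical order:
(backup, standup): backup overlapped-by standup ✓
(soundcheck, backup): soundcheck overlapped-by backup ✓
Count: 2.

2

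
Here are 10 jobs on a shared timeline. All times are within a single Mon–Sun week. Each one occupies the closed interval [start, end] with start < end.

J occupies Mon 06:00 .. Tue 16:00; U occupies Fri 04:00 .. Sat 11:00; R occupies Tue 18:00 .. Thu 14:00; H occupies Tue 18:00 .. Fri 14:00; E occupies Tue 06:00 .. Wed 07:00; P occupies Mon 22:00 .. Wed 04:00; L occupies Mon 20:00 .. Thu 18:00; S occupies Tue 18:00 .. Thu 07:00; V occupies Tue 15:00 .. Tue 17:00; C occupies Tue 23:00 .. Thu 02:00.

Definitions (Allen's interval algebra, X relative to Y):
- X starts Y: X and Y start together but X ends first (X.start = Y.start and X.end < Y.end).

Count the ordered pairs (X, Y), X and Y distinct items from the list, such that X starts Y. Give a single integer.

3

Checking all 90 ordered pairs for relation 'starts'; matching pairs in alphabetical order:
(R, H): R starts H ✓
(S, H): S starts H ✓
(S, R): S starts R ✓
Count: 3.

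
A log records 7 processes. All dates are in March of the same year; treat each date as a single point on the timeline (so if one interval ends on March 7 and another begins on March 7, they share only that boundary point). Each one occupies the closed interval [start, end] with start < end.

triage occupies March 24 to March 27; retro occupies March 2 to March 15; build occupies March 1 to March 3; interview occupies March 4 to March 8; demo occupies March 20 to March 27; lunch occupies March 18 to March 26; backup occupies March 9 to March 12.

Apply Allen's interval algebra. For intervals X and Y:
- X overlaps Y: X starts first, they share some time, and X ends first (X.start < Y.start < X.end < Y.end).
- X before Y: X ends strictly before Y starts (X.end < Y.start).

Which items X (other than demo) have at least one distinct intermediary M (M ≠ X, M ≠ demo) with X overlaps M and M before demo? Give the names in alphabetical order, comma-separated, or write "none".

build

Target demo = [March 20, March 27].
Intermediaries M with M before demo: backup, build, interview, retro.
Via backup — items with X overlaps backup: none.
Via build — items with X overlaps build: none.
Via interview — items with X overlaps interview: none.
Via retro — items with X overlaps retro: build.
Union: build.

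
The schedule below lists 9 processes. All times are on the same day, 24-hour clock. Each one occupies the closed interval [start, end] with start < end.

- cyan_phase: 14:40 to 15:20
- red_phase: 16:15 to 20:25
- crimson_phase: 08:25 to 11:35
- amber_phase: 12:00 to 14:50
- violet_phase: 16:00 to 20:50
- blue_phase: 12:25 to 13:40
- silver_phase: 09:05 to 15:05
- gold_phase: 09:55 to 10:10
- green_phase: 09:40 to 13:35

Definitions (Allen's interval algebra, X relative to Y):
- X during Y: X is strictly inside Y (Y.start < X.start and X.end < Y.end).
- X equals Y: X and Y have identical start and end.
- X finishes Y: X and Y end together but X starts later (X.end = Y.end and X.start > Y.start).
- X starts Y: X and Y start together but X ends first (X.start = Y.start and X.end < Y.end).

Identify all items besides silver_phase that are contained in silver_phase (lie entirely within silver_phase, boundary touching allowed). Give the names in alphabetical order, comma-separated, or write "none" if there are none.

Target silver_phase = [09:05, 15:05].
amber_phase [12:00, 14:50] → during → yes.
blue_phase [12:25, 13:40] → during → yes.
crimson_phase [08:25, 11:35] → overlaps → no.
cyan_phase [14:40, 15:20] → overlapped-by → no.
gold_phase [09:55, 10:10] → during → yes.
green_phase [09:40, 13:35] → during → yes.
red_phase [16:15, 20:25] → after → no.
violet_phase [16:00, 20:50] → after → no.
Result: amber_phase, blue_phase, gold_phase, green_phase.

amber_phase, blue_phase, gold_phase, green_phase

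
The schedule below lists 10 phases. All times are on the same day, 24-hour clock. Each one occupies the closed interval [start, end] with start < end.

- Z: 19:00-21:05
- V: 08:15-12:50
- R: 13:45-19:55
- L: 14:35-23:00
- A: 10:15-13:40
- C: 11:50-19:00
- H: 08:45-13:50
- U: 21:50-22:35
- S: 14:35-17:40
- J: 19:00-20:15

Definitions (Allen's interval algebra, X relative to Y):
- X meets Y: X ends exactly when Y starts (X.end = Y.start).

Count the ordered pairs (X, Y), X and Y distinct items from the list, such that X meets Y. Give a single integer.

2

Checking all 90 ordered pairs for relation 'meets'; matching pairs in alphabetical order:
(C, J): C meets J ✓
(C, Z): C meets Z ✓
Count: 2.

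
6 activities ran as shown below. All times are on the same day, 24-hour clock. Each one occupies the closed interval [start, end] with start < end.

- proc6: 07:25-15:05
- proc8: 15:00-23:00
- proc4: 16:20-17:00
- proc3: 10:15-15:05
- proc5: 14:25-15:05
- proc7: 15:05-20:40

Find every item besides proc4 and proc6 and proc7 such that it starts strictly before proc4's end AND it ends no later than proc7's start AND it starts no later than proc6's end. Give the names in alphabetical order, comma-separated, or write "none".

Conditions: its start is strictly before proc4's end (X.start < 17:00) AND its end is no later than proc7's start (X.end <= 15:05) AND its start is no later than proc6's end (X.start <= 15:05).
proc3: start 10:15 < 17:00? ✓; end 15:05 <= 15:05? ✓; start 10:15 <= 15:05? ✓ → yes.
proc5: start 14:25 < 17:00? ✓; end 15:05 <= 15:05? ✓; start 14:25 <= 15:05? ✓ → yes.
proc8: start 15:00 < 17:00? ✓; end 23:00 <= 15:05? ✗; start 15:00 <= 15:05? ✓ → no.
Result: proc3, proc5.

proc3, proc5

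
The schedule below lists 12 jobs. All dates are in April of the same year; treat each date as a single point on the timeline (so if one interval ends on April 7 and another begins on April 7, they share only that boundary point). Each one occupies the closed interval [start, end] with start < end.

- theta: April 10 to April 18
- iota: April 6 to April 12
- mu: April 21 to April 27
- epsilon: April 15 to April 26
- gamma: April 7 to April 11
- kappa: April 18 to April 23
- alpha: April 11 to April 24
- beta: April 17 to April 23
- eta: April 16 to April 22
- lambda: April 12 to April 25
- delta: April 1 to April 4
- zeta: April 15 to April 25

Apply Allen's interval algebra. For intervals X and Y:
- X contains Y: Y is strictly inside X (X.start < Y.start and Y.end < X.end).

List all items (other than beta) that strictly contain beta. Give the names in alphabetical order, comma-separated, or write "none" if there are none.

alpha, epsilon, lambda, zeta

Target beta = [April 17, April 23].
alpha [April 11, April 24] → contains → yes.
delta [April 1, April 4] → before → no.
epsilon [April 15, April 26] → contains → yes.
eta [April 16, April 22] → overlaps → no.
gamma [April 7, April 11] → before → no.
iota [April 6, April 12] → before → no.
kappa [April 18, April 23] → finishes → no.
lambda [April 12, April 25] → contains → yes.
mu [April 21, April 27] → overlapped-by → no.
theta [April 10, April 18] → overlaps → no.
zeta [April 15, April 25] → contains → yes.
Result: alpha, epsilon, lambda, zeta.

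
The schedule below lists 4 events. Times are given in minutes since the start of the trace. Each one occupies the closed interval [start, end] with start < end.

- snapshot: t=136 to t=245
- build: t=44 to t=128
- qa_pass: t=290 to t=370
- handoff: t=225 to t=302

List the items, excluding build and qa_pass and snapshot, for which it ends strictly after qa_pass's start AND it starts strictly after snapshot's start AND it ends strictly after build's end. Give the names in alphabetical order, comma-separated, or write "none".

Conditions: its end is strictly after qa_pass's start (X.end > t=290) AND its start is strictly after snapshot's start (X.start > t=136) AND its end is strictly after build's end (X.end > t=128).
handoff: end t=302 > t=290? ✓; start t=225 > t=136? ✓; end t=302 > t=128? ✓ → yes.
Result: handoff.

handoff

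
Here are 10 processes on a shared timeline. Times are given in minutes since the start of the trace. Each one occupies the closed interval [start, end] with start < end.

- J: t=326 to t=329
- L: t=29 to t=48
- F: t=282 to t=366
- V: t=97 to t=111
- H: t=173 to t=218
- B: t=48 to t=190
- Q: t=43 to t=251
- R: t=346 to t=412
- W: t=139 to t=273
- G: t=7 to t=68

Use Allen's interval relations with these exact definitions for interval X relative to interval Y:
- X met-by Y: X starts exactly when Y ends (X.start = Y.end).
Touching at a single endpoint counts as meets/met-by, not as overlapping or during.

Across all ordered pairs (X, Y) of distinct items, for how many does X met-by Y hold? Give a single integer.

1

Checking all 90 ordered pairs for relation 'met-by'; matching pairs in alphabetical order:
(B, L): B met-by L ✓
Count: 1.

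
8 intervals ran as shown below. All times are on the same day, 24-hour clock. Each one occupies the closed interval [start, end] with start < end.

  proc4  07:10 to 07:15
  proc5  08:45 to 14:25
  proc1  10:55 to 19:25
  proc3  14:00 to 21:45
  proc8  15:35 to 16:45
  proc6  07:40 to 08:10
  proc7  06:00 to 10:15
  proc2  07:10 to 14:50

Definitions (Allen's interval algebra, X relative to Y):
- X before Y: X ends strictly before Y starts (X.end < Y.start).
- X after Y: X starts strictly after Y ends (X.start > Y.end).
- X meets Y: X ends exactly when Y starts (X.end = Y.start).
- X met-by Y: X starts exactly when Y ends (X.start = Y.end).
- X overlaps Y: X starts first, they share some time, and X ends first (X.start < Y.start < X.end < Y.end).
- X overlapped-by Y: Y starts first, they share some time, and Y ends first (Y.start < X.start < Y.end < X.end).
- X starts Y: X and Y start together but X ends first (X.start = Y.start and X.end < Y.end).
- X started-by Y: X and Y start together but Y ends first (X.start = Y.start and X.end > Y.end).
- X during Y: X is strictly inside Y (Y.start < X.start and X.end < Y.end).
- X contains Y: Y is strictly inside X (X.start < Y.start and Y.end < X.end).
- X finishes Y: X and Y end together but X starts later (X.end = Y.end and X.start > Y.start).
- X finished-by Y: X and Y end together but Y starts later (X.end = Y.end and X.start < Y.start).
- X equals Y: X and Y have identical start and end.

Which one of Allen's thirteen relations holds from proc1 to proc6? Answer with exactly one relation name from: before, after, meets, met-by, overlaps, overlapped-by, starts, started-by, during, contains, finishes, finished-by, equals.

after

proc1 = [10:55, 19:25]; proc6 = [07:40, 08:10].
Compare endpoints: proc1.start > proc6.start, proc1.start > proc6.end, proc1.end > proc6.start, proc1.end > proc6.end.
That pattern is 'after'.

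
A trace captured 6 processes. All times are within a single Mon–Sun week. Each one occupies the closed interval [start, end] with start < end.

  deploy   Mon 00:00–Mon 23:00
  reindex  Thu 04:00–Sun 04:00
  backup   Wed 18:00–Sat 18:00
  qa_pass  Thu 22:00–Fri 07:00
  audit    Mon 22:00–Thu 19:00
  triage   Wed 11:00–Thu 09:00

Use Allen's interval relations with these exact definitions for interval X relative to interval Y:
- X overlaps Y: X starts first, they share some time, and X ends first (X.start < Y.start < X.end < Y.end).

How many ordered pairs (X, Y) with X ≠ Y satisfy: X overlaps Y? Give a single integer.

Checking all 30 ordered pairs for relation 'overlaps'; matching pairs in alphabetical order:
(audit, backup): audit overlaps backup ✓
(audit, reindex): audit overlaps reindex ✓
(backup, reindex): backup overlaps reindex ✓
(deploy, audit): deploy overlaps audit ✓
(triage, backup): triage overlaps backup ✓
(triage, reindex): triage overlaps reindex ✓
Count: 6.

6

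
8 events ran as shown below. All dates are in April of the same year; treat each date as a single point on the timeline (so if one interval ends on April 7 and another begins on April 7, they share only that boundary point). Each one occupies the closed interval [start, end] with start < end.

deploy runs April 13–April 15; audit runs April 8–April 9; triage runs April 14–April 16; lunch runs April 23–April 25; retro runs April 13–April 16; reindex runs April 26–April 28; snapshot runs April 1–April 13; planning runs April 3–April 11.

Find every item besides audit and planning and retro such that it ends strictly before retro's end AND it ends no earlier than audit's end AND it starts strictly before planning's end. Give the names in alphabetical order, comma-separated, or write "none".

Conditions: its end is strictly before retro's end (X.end < April 16) AND its end is no earlier than audit's end (X.end >= April 9) AND its start is strictly before planning's end (X.start < April 11).
deploy: end April 15 < April 16? ✓; end April 15 >= April 9? ✓; start April 13 < April 11? ✗ → no.
lunch: end April 25 < April 16? ✗; end April 25 >= April 9? ✓; start April 23 < April 11? ✗ → no.
reindex: end April 28 < April 16? ✗; end April 28 >= April 9? ✓; start April 26 < April 11? ✗ → no.
snapshot: end April 13 < April 16? ✓; end April 13 >= April 9? ✓; start April 1 < April 11? ✓ → yes.
triage: end April 16 < April 16? ✗; end April 16 >= April 9? ✓; start April 14 < April 11? ✗ → no.
Result: snapshot.

snapshot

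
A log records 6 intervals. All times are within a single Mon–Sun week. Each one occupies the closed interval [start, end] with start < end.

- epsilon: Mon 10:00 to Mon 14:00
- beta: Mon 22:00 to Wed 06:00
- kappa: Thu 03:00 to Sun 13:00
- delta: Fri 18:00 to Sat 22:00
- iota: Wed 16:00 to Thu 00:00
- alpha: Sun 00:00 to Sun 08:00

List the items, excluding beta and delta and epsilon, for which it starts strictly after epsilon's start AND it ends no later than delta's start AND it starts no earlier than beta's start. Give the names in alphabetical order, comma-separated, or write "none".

Conditions: its start is strictly after epsilon's start (X.start > Mon 10:00) AND its end is no later than delta's start (X.end <= Fri 18:00) AND its start is no earlier than beta's start (X.start >= Mon 22:00).
alpha: start Sun 00:00 > Mon 10:00? ✓; end Sun 08:00 <= Fri 18:00? ✗; start Sun 00:00 >= Mon 22:00? ✓ → no.
iota: start Wed 16:00 > Mon 10:00? ✓; end Thu 00:00 <= Fri 18:00? ✓; start Wed 16:00 >= Mon 22:00? ✓ → yes.
kappa: start Thu 03:00 > Mon 10:00? ✓; end Sun 13:00 <= Fri 18:00? ✗; start Thu 03:00 >= Mon 22:00? ✓ → no.
Result: iota.

iota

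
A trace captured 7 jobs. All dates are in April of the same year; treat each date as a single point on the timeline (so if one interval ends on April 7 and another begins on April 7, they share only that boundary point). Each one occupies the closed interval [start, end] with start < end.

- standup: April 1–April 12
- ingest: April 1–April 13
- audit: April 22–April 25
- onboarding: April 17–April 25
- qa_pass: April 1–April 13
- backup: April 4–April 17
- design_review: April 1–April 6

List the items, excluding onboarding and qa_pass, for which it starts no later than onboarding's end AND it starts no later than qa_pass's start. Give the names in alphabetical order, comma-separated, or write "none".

Conditions: its start is no later than onboarding's end (X.start <= April 25) AND its start is no later than qa_pass's start (X.start <= April 1).
audit: start April 22 <= April 25? ✓; start April 22 <= April 1? ✗ → no.
backup: start April 4 <= April 25? ✓; start April 4 <= April 1? ✗ → no.
design_review: start April 1 <= April 25? ✓; start April 1 <= April 1? ✓ → yes.
ingest: start April 1 <= April 25? ✓; start April 1 <= April 1? ✓ → yes.
standup: start April 1 <= April 25? ✓; start April 1 <= April 1? ✓ → yes.
Result: design_review, ingest, standup.

design_review, ingest, standup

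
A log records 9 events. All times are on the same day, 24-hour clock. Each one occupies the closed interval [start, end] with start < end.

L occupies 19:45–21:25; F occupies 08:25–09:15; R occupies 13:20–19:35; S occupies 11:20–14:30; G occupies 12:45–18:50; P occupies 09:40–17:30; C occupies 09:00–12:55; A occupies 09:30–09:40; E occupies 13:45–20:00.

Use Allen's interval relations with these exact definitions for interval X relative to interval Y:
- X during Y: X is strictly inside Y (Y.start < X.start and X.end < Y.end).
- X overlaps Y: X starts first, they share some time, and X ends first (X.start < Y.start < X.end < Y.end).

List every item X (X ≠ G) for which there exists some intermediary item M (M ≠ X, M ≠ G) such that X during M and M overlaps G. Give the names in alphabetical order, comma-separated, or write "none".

Target G = [12:45, 18:50].
Intermediaries M with M overlaps G: C, P, S.
Via C — items with X during C: A.
Via P — items with X during P: S.
Via S — items with X during S: none.
Union: A, S.

A, S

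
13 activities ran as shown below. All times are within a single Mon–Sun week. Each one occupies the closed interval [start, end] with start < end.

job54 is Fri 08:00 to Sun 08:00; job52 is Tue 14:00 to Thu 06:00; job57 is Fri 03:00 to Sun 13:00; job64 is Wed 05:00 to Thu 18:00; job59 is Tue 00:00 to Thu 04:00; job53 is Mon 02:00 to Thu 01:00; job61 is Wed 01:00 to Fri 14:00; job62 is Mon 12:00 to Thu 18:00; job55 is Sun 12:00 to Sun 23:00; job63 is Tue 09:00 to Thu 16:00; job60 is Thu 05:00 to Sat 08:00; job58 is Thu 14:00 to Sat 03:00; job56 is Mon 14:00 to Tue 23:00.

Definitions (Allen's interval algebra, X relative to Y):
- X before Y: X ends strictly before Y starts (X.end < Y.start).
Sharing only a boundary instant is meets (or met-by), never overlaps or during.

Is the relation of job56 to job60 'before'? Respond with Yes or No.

Yes

job56 = [Mon 14:00, Tue 23:00], job60 = [Thu 05:00, Sat 08:00].
Actual relation of job56 to job60: before.
Asked whether 'before' holds → Yes.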